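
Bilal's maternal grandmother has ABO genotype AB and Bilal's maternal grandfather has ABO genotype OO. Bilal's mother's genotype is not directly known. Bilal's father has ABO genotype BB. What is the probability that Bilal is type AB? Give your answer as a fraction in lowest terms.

Bilal's mother's ABO genotype from AB × OO: 1/2 AO, 1/2 BO.
Crossing each possibility with the father BB and summing P(type AB): 1/2·1/2 + 1/2·0 = 1/4.

1/4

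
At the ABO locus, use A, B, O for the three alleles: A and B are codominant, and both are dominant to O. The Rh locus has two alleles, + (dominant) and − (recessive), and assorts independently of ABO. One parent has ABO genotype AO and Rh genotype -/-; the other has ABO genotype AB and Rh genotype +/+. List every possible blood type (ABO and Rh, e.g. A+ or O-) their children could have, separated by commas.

A+, B+, AB+

Gametes from AO × AB give offspring ABO genotypes AA, AB, AO, BO, i.e. phenotypes A, B, AB.
Rh cross -/- × +/+ → phenotypes Rh+.
Combining independently: A+, B+, AB+.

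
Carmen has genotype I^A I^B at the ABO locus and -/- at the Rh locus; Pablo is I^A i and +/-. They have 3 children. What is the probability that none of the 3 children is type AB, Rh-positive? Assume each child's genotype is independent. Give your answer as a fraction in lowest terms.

ABO cross I^A I^B × I^A i → 1/2 A, 1/4 B, 1/4 AB.
Rh cross -/- × +/- → 1/2 Rh+, 1/2 Rh-; so P(type AB, Rh-positive) = 1/4 × 1/2 = 1/8 per child.
P(not type AB, Rh-positive) = 7/8 for one child; (7/8)^3 = 343/512.

343/512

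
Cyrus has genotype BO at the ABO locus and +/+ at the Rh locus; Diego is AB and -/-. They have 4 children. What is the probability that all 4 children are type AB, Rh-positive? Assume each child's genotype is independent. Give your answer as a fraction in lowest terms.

1/256

ABO cross BO × AB → 1/4 A, 1/2 B, 1/4 AB.
Rh cross +/+ × -/- → 1 Rh+; so P(type AB, Rh-positive) = 1/4 × 1 = 1/4 per child.
All 4 independent: (1/4)^4 = 1/256.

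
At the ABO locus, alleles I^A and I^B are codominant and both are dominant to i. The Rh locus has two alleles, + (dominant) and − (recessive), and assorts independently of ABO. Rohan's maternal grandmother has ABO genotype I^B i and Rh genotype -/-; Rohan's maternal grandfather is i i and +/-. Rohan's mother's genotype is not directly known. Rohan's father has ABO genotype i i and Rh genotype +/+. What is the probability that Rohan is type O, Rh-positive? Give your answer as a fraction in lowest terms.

Rohan's mother's ABO genotype from I^B i × i i: 1/2 I^B i, 1/2 i i.
Crossing each possibility with the father i i and summing P(type O): 1/2·1/2 + 1/2·1 = 3/4.
Similarly for Rh via the mother's Rh distribution: P(Rh+) = 1.
Independent loci: 3/4 × 1 = 3/4.

3/4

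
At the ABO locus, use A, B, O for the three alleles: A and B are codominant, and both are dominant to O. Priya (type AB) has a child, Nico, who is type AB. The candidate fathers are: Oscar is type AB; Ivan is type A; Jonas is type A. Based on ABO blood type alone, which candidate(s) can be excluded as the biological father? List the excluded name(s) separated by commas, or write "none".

none

A candidate is excluded only if no genotype consistent with his phenotype could produce a type AB child with a type AB mother.
Every candidate has at least one consistent genotype combination, so none can be excluded.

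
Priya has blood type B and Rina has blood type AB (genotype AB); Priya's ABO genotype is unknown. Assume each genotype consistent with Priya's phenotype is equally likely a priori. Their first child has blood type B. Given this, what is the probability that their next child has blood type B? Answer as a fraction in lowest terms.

1/2

Possible genotypes: Priya ∈ {BB, BO}; Rina ∈ {AB}.
Weight each parental genotype pair by prior × P(type-B child):
  BB × AB: posterior weight 1/2; P(next child type B) = 1/2.
  BO × AB: posterior weight 1/2; P(next child type B) = 1/2.
Weighted sum = 1/2.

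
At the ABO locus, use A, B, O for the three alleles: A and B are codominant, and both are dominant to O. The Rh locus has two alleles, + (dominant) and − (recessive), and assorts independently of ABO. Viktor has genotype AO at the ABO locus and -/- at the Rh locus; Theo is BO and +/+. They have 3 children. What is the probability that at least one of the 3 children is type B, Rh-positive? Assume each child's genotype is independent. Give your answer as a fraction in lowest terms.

ABO cross AO × BO → 1/4 O, 1/4 A, 1/4 B, 1/4 AB.
Rh cross -/- × +/+ → 1 Rh+; so P(type B, Rh-positive) = 1/4 × 1 = 1/4 per child.
P(none) = (3/4)^3 = 27/64; P(at least one) = 1 − 27/64 = 37/64.

37/64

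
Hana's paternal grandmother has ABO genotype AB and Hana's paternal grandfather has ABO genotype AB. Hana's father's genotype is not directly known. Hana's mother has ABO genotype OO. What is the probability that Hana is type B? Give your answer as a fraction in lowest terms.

Hana's father's ABO genotype from AB × AB: 1/4 AA, 1/2 AB, 1/4 BB.
Crossing each possibility with the mother OO and summing P(type B): 1/4·0 + 1/2·1/2 + 1/4·1 = 1/2.

1/2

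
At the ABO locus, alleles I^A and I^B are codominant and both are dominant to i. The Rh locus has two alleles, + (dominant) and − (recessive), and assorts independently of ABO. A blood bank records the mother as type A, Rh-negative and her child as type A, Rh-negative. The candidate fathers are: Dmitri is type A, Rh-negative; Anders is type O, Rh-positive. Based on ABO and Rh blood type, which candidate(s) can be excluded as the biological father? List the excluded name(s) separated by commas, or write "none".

none

A candidate is excluded only if no genotype consistent with his phenotype could produce a type A, Rh-negative child with a type A, Rh-negative mother.
Every candidate has at least one consistent genotype combination, so none can be excluded.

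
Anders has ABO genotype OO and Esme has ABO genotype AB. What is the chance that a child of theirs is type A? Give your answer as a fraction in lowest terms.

1/2

ABO cross OO × AB → offspring phenotypes: 1/2 A, 1/2 B.
So P(type A) = 1/2.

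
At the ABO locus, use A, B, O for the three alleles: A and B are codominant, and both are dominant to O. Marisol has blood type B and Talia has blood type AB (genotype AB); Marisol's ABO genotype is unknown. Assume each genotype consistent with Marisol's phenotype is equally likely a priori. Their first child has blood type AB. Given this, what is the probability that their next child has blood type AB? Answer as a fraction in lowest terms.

Possible genotypes: Marisol ∈ {BB, BO}; Talia ∈ {AB}.
Weight each parental genotype pair by prior × P(type-AB child):
  BB × AB: posterior weight 2/3; P(next child type AB) = 1/2.
  BO × AB: posterior weight 1/3; P(next child type AB) = 1/4.
Weighted sum = 5/12.

5/12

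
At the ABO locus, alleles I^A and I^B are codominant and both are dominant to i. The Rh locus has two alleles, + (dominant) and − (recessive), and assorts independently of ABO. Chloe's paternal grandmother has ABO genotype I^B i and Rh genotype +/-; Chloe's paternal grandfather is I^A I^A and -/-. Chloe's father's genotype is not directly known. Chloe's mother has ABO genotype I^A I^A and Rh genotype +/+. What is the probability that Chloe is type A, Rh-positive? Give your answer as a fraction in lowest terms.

Chloe's father's ABO genotype from I^B i × I^A I^A: 1/2 I^A I^B, 1/2 I^A i.
Crossing each possibility with the mother I^A I^A and summing P(type A): 1/2·1/2 + 1/2·1 = 3/4.
Similarly for Rh via the father's Rh distribution: P(Rh+) = 1.
Independent loci: 3/4 × 1 = 3/4.

3/4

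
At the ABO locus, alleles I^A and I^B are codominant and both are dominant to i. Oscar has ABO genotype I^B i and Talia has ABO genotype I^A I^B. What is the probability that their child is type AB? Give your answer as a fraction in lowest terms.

ABO cross I^B i × I^A I^B → offspring phenotypes: 1/4 A, 1/2 B, 1/4 AB.
So P(type AB) = 1/4.

1/4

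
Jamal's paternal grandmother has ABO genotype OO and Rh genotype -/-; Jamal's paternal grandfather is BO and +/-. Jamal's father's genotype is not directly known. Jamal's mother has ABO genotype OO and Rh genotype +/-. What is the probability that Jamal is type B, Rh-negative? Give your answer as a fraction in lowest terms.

3/32

Jamal's father's ABO genotype from OO × BO: 1/2 BO, 1/2 OO.
Crossing each possibility with the mother OO and summing P(type B): 1/2·1/2 + 1/2·0 = 1/4.
Similarly for Rh via the father's Rh distribution: P(Rh-) = 3/8.
Independent loci: 1/4 × 3/8 = 3/32.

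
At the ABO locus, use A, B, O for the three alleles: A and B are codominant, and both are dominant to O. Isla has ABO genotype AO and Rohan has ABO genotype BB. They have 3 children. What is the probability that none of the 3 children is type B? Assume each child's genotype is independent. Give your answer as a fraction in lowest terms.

ABO cross AO × BB → 1/2 B, 1/2 AB.
So P(type B) = 1/2 per child.
P(not type B) = 1/2 for one child; (1/2)^3 = 1/8.

1/8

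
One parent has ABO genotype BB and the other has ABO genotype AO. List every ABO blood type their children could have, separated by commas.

B, AB

Gametes from BB × AO give offspring ABO genotypes AB, BO, i.e. phenotypes B, AB.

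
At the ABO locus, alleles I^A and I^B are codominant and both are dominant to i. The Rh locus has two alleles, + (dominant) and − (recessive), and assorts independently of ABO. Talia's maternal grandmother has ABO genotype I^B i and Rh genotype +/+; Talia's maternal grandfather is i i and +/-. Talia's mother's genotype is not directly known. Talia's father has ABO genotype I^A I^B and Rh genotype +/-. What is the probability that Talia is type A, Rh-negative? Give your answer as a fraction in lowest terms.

3/64

Talia's mother's ABO genotype from I^B i × i i: 1/2 I^B i, 1/2 i i.
Crossing each possibility with the father I^A I^B and summing P(type A): 1/2·1/4 + 1/2·1/2 = 3/8.
Similarly for Rh via the mother's Rh distribution: P(Rh-) = 1/8.
Independent loci: 3/8 × 1/8 = 3/64.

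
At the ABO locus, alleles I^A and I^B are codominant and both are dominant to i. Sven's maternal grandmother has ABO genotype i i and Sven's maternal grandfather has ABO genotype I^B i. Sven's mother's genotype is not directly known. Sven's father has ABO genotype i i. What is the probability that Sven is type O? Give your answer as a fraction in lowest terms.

Sven's mother's ABO genotype from i i × I^B i: 1/2 I^B i, 1/2 i i.
Crossing each possibility with the father i i and summing P(type O): 1/2·1/2 + 1/2·1 = 3/4.

3/4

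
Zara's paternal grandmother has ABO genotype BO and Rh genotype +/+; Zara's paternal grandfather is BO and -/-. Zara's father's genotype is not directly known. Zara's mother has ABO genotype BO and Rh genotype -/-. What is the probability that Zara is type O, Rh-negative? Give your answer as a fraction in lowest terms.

Zara's father's ABO genotype from BO × BO: 1/4 BB, 1/2 BO, 1/4 OO.
Crossing each possibility with the mother BO and summing P(type O): 1/4·0 + 1/2·1/4 + 1/4·1/2 = 1/4.
Similarly for Rh via the father's Rh distribution: P(Rh-) = 1/2.
Independent loci: 1/4 × 1/2 = 1/8.

1/8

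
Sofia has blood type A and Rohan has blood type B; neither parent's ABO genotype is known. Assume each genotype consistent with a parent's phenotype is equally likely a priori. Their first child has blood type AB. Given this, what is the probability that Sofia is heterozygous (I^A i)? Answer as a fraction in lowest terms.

1/3

Possible genotypes: Sofia ∈ {I^A I^A, I^A i}; Rohan ∈ {I^B I^B, I^B i}.
Weight each parental genotype pair by prior × P(type-AB child):
  I^A I^A × I^B I^B: posterior weight 4/9.
  I^A I^A × I^B i: posterior weight 2/9.
  I^A i × I^B I^B: posterior weight 2/9.
  I^A i × I^B i: posterior weight 1/9.
Sum the posterior weight over pairs where Sofia is I^A i: 1/3.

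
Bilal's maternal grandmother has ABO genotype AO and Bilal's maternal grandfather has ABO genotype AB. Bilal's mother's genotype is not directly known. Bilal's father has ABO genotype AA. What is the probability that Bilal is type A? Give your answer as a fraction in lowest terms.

3/4

Bilal's mother's ABO genotype from AO × AB: 1/4 AA, 1/4 AB, 1/4 AO, 1/4 BO.
Crossing each possibility with the father AA and summing P(type A): 1/4·1 + 1/4·1/2 + 1/4·1 + 1/4·1/2 = 3/4.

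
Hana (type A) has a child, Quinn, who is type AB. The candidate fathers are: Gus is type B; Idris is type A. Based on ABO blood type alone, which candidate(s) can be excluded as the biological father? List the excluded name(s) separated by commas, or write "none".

A candidate is excluded only if no genotype consistent with his phenotype could produce a type AB child with a type A mother.
Idris (type A): no genotype consistent with that phenotype can produce a type-AB child with a type-A mother.

Idris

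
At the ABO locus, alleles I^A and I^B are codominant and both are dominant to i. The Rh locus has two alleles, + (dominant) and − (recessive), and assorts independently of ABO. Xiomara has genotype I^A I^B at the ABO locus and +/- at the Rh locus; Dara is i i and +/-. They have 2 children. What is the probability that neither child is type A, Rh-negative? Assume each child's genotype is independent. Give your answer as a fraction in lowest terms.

49/64

ABO cross I^A I^B × i i → 1/2 A, 1/2 B.
Rh cross +/- × +/- → 3/4 Rh+, 1/4 Rh-; so P(type A, Rh-negative) = 1/2 × 1/4 = 1/8 per child.
P(not type A, Rh-negative) = 7/8 for one child; (7/8)^2 = 49/64.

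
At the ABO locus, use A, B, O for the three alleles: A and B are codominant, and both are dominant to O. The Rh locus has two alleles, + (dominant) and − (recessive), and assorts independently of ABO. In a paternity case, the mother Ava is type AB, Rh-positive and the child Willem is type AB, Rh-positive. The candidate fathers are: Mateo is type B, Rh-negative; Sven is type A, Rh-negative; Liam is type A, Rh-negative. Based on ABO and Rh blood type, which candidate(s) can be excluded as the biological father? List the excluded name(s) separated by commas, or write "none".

none

A candidate is excluded only if no genotype consistent with his phenotype could produce a type AB, Rh-positive child with a type AB, Rh-positive mother.
Every candidate has at least one consistent genotype combination, so none can be excluded.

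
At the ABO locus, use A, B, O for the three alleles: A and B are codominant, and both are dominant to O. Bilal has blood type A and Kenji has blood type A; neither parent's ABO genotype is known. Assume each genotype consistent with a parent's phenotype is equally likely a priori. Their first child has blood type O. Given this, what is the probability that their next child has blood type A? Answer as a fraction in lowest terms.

3/4

Possible genotypes: Bilal ∈ {AA, AO}; Kenji ∈ {AA, AO}.
Weight each parental genotype pair by prior × P(type-O child):
  AO × AO: posterior weight 1; P(next child type A) = 3/4.
Weighted sum = 3/4.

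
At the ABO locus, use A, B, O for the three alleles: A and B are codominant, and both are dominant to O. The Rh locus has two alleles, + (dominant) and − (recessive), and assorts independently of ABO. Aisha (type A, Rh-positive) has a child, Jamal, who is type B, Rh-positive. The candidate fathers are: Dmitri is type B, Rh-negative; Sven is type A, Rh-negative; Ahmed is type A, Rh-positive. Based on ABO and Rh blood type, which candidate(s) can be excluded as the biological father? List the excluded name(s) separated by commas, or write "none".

A candidate is excluded only if no genotype consistent with his phenotype could produce a type B, Rh-positive child with a type A, Rh-positive mother.
Sven (type A, Rh-): no genotype consistent with that phenotype can produce a type-B Rh+ child with a type-A mother.
Ahmed (type A, Rh+): no genotype consistent with that phenotype can produce a type-B Rh+ child with a type-A mother.

Sven, Ahmed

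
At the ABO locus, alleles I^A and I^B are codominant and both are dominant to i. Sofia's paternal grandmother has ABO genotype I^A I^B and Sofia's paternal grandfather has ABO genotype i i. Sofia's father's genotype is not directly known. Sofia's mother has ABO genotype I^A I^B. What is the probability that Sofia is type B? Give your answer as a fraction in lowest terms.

Sofia's father's ABO genotype from I^A I^B × i i: 1/2 I^A i, 1/2 I^B i.
Crossing each possibility with the mother I^A I^B and summing P(type B): 1/2·1/4 + 1/2·1/2 = 3/8.

3/8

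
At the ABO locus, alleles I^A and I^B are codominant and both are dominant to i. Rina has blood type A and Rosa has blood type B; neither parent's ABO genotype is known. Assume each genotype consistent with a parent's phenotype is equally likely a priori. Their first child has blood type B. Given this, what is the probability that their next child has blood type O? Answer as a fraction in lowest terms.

Possible genotypes: Rina ∈ {I^A I^A, I^A i}; Rosa ∈ {I^B I^B, I^B i}.
Weight each parental genotype pair by prior × P(type-B child):
  I^A i × I^B I^B: posterior weight 2/3; P(next child type O) = 0.
  I^A i × I^B i: posterior weight 1/3; P(next child type O) = 1/4.
Weighted sum = 1/12.

1/12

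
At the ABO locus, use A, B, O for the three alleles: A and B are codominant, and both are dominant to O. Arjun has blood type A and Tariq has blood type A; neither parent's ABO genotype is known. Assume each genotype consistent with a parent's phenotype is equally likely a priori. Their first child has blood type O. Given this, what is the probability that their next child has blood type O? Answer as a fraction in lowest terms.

1/4

Possible genotypes: Arjun ∈ {AA, AO}; Tariq ∈ {AA, AO}.
Weight each parental genotype pair by prior × P(type-O child):
  AO × AO: posterior weight 1; P(next child type O) = 1/4.
Weighted sum = 1/4.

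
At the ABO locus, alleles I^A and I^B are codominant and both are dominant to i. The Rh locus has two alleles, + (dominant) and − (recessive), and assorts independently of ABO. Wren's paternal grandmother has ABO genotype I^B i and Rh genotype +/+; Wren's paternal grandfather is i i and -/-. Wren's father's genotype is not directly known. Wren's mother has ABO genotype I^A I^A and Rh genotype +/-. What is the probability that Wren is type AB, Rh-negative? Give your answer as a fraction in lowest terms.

Wren's father's ABO genotype from I^B i × i i: 1/2 I^B i, 1/2 i i.
Crossing each possibility with the mother I^A I^A and summing P(type AB): 1/2·1/2 + 1/2·0 = 1/4.
Similarly for Rh via the father's Rh distribution: P(Rh-) = 1/4.
Independent loci: 1/4 × 1/4 = 1/16.

1/16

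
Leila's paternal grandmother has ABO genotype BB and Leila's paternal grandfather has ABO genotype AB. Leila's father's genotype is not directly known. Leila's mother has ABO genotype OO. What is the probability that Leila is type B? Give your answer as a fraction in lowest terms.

3/4

Leila's father's ABO genotype from BB × AB: 1/2 AB, 1/2 BB.
Crossing each possibility with the mother OO and summing P(type B): 1/2·1/2 + 1/2·1 = 3/4.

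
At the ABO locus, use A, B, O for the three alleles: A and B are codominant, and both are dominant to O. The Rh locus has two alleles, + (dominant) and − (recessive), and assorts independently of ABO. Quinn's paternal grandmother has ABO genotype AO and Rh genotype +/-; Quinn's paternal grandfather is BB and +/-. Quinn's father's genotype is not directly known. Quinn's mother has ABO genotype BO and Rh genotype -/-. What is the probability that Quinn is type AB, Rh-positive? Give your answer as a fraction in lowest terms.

1/16

Quinn's father's ABO genotype from AO × BB: 1/2 AB, 1/2 BO.
Crossing each possibility with the mother BO and summing P(type AB): 1/2·1/4 + 1/2·0 = 1/8.
Similarly for Rh via the father's Rh distribution: P(Rh+) = 1/2.
Independent loci: 1/8 × 1/2 = 1/16.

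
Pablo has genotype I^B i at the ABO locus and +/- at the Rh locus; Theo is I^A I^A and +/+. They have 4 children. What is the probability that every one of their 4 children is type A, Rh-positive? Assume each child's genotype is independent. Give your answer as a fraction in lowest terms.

1/16

ABO cross I^B i × I^A I^A → 1/2 A, 1/2 AB.
Rh cross +/- × +/+ → 1 Rh+; so P(type A, Rh-positive) = 1/2 × 1 = 1/2 per child.
All 4 independent: (1/2)^4 = 1/16.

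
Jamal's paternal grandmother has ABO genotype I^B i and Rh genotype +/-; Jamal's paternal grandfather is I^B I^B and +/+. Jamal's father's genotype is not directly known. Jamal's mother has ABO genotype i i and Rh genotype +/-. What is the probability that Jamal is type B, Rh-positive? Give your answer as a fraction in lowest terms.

21/32

Jamal's father's ABO genotype from I^B i × I^B I^B: 1/2 I^B I^B, 1/2 I^B i.
Crossing each possibility with the mother i i and summing P(type B): 1/2·1 + 1/2·1/2 = 3/4.
Similarly for Rh via the father's Rh distribution: P(Rh+) = 7/8.
Independent loci: 3/4 × 7/8 = 21/32.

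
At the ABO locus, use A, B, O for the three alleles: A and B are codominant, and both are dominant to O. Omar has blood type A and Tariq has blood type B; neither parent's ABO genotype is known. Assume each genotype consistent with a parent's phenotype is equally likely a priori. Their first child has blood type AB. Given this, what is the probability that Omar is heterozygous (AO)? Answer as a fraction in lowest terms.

1/3

Possible genotypes: Omar ∈ {AA, AO}; Tariq ∈ {BB, BO}.
Weight each parental genotype pair by prior × P(type-AB child):
  AA × BB: posterior weight 4/9.
  AA × BO: posterior weight 2/9.
  AO × BB: posterior weight 2/9.
  AO × BO: posterior weight 1/9.
Sum the posterior weight over pairs where Omar is AO: 1/3.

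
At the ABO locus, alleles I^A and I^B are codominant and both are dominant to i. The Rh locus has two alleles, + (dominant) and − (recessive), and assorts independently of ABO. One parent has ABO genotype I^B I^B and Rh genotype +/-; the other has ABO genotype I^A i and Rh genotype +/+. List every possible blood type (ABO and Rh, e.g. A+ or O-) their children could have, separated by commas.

Gametes from I^B I^B × I^A i give offspring ABO genotypes I^A I^B, I^B i, i.e. phenotypes B, AB.
Rh cross +/- × +/+ → phenotypes Rh+.
Combining independently: B+, AB+.

B+, AB+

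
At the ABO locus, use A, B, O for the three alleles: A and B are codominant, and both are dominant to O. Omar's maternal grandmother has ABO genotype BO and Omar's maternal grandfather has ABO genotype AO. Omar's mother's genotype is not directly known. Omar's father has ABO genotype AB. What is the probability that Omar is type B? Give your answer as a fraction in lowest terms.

Omar's mother's ABO genotype from BO × AO: 1/4 AB, 1/4 AO, 1/4 BO, 1/4 OO.
Crossing each possibility with the father AB and summing P(type B): 1/4·1/4 + 1/4·1/4 + 1/4·1/2 + 1/4·1/2 = 3/8.

3/8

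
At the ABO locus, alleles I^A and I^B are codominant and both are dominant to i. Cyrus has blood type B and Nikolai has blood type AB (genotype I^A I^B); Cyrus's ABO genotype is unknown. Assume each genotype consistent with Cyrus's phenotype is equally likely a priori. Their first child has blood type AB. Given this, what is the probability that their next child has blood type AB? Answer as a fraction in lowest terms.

5/12

Possible genotypes: Cyrus ∈ {I^B I^B, I^B i}; Nikolai ∈ {I^A I^B}.
Weight each parental genotype pair by prior × P(type-AB child):
  I^B I^B × I^A I^B: posterior weight 2/3; P(next child type AB) = 1/2.
  I^B i × I^A I^B: posterior weight 1/3; P(next child type AB) = 1/4.
Weighted sum = 5/12.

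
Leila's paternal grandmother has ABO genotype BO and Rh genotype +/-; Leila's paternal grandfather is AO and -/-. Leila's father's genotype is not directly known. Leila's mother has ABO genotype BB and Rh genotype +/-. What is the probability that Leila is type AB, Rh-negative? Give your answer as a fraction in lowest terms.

3/32

Leila's father's ABO genotype from BO × AO: 1/4 AB, 1/4 AO, 1/4 BO, 1/4 OO.
Crossing each possibility with the mother BB and summing P(type AB): 1/4·1/2 + 1/4·1/2 + 1/4·0 + 1/4·0 = 1/4.
Similarly for Rh via the father's Rh distribution: P(Rh-) = 3/8.
Independent loci: 1/4 × 3/8 = 3/32.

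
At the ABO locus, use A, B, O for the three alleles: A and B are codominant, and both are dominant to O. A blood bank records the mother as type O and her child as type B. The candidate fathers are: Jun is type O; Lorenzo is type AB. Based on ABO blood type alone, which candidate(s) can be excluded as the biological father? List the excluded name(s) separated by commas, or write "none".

Jun

A candidate is excluded only if no genotype consistent with his phenotype could produce a type B child with a type O mother.
Jun (type O): no genotype consistent with that phenotype can produce a type-B child with a type-O mother.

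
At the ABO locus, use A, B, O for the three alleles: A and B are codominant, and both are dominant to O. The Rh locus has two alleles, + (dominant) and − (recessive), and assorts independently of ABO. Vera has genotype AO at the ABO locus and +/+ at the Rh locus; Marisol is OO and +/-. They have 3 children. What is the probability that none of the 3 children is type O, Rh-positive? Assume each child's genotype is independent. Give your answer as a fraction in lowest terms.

1/8

ABO cross AO × OO → 1/2 O, 1/2 A.
Rh cross +/+ × +/- → 1 Rh+; so P(type O, Rh-positive) = 1/2 × 1 = 1/2 per child.
P(not type O, Rh-positive) = 1/2 for one child; (1/2)^3 = 1/8.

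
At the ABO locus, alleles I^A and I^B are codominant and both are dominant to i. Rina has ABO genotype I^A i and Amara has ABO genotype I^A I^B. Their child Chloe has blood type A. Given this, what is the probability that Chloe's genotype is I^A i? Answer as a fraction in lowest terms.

1/2

Cross I^A i × I^A I^B → 1/4 I^A I^A, 1/4 I^A I^B, 1/4 I^A i, 1/4 I^B i.
Type-A genotypes among offspring: I^A I^A (1/4), I^A i (1/4); total 1/2.
P(I^A i | type A) = (1/4) / (1/2) = 1/2.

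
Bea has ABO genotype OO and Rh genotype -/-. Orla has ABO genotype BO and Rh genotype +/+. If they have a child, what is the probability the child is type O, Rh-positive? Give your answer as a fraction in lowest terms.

1/2

ABO cross OO × BO → offspring phenotypes: 1/2 O, 1/2 B.
Rh cross -/- × +/+ → 1 Rh+.
Independent loci: P(type O, Rh-positive) = 1/2 × 1 = 1/2.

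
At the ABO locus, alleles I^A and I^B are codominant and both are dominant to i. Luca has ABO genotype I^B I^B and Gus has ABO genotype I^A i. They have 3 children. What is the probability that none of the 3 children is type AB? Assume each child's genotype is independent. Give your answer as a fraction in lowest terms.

1/8

ABO cross I^B I^B × I^A i → 1/2 B, 1/2 AB.
So P(type AB) = 1/2 per child.
P(not type AB) = 1/2 for one child; (1/2)^3 = 1/8.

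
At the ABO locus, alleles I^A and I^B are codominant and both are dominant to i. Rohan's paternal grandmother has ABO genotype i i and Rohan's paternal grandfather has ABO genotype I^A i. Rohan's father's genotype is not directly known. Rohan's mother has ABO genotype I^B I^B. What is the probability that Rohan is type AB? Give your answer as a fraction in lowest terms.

1/4

Rohan's father's ABO genotype from i i × I^A i: 1/2 I^A i, 1/2 i i.
Crossing each possibility with the mother I^B I^B and summing P(type AB): 1/2·1/2 + 1/2·0 = 1/4.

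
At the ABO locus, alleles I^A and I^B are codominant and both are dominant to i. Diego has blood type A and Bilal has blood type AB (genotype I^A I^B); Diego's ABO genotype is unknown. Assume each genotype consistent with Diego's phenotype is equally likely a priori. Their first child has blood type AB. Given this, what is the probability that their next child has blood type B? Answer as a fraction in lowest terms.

1/12

Possible genotypes: Diego ∈ {I^A I^A, I^A i}; Bilal ∈ {I^A I^B}.
Weight each parental genotype pair by prior × P(type-AB child):
  I^A I^A × I^A I^B: posterior weight 2/3; P(next child type B) = 0.
  I^A i × I^A I^B: posterior weight 1/3; P(next child type B) = 1/4.
Weighted sum = 1/12.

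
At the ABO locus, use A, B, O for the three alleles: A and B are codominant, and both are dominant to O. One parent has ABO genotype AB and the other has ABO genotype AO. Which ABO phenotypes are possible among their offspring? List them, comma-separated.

Gametes from AB × AO give offspring ABO genotypes AA, AB, AO, BO, i.e. phenotypes A, B, AB.

A, B, AB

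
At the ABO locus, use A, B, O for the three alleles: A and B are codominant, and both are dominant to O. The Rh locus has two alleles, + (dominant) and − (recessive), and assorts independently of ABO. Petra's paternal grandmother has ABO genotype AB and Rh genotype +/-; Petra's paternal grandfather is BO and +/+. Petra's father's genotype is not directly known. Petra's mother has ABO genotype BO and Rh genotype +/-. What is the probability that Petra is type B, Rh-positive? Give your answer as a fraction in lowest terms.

Petra's father's ABO genotype from AB × BO: 1/4 AB, 1/4 AO, 1/4 BB, 1/4 BO.
Crossing each possibility with the mother BO and summing P(type B): 1/4·1/2 + 1/4·1/4 + 1/4·1 + 1/4·3/4 = 5/8.
Similarly for Rh via the father's Rh distribution: P(Rh+) = 7/8.
Independent loci: 5/8 × 7/8 = 35/64.

35/64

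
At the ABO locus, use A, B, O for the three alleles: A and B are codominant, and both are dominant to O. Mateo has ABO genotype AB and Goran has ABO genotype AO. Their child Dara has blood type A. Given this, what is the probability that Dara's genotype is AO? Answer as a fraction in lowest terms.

Cross AB × AO → 1/4 AA, 1/4 AB, 1/4 AO, 1/4 BO.
Type-A genotypes among offspring: AA (1/4), AO (1/4); total 1/2.
P(AO | type A) = (1/4) / (1/2) = 1/2.

1/2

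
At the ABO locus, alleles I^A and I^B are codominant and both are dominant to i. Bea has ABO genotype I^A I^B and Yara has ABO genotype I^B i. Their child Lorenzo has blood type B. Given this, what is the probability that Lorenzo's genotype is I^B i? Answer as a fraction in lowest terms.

1/2

Cross I^A I^B × I^B i → 1/4 I^A I^B, 1/4 I^A i, 1/4 I^B I^B, 1/4 I^B i.
Type-B genotypes among offspring: I^B I^B (1/4), I^B i (1/4); total 1/2.
P(I^B i | type B) = (1/4) / (1/2) = 1/2.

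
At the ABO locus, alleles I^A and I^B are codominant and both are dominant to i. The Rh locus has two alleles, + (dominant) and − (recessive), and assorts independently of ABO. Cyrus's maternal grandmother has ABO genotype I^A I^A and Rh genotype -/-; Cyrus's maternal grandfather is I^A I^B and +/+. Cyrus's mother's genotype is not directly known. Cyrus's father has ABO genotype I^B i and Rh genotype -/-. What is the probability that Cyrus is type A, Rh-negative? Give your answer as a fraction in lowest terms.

Cyrus's mother's ABO genotype from I^A I^A × I^A I^B: 1/2 I^A I^A, 1/2 I^A I^B.
Crossing each possibility with the father I^B i and summing P(type A): 1/2·1/2 + 1/2·1/4 = 3/8.
Similarly for Rh via the mother's Rh distribution: P(Rh-) = 1/2.
Independent loci: 3/8 × 1/2 = 3/16.

3/16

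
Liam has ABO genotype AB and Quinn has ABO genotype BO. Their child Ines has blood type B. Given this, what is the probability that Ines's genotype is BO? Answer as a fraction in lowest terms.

Cross AB × BO → 1/4 AB, 1/4 AO, 1/4 BB, 1/4 BO.
Type-B genotypes among offspring: BB (1/4), BO (1/4); total 1/2.
P(BO | type B) = (1/4) / (1/2) = 1/2.

1/2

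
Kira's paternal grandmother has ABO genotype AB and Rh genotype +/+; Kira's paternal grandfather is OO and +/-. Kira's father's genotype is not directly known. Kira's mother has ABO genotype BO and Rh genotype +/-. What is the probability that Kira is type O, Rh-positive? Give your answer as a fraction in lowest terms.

Kira's father's ABO genotype from AB × OO: 1/2 AO, 1/2 BO.
Crossing each possibility with the mother BO and summing P(type O): 1/2·1/4 + 1/2·1/4 = 1/4.
Similarly for Rh via the father's Rh distribution: P(Rh+) = 7/8.
Independent loci: 1/4 × 7/8 = 7/32.

7/32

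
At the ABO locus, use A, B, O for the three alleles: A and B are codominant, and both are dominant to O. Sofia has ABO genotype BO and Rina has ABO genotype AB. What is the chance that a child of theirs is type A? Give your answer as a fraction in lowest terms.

ABO cross BO × AB → offspring phenotypes: 1/4 A, 1/2 B, 1/4 AB.
So P(type A) = 1/4.

1/4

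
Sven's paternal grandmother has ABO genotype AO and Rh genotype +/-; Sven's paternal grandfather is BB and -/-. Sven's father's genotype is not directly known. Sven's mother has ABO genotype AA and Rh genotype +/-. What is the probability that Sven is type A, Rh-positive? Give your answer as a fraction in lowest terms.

Sven's father's ABO genotype from AO × BB: 1/2 AB, 1/2 BO.
Crossing each possibility with the mother AA and summing P(type A): 1/2·1/2 + 1/2·1/2 = 1/2.
Similarly for Rh via the father's Rh distribution: P(Rh+) = 5/8.
Independent loci: 1/2 × 5/8 = 5/16.

5/16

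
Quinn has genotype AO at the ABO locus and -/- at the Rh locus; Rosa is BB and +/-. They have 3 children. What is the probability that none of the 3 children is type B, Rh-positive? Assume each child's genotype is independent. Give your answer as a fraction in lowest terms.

ABO cross AO × BB → 1/2 B, 1/2 AB.
Rh cross -/- × +/- → 1/2 Rh+, 1/2 Rh-; so P(type B, Rh-positive) = 1/2 × 1/2 = 1/4 per child.
P(not type B, Rh-positive) = 3/4 for one child; (3/4)^3 = 27/64.

27/64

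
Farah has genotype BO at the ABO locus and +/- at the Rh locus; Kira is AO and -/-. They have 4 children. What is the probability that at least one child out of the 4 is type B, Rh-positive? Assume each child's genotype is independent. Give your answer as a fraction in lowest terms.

ABO cross BO × AO → 1/4 O, 1/4 A, 1/4 B, 1/4 AB.
Rh cross +/- × -/- → 1/2 Rh+, 1/2 Rh-; so P(type B, Rh-positive) = 1/4 × 1/2 = 1/8 per child.
P(none) = (7/8)^4 = 2401/4096; P(at least one) = 1 − 2401/4096 = 1695/4096.

1695/4096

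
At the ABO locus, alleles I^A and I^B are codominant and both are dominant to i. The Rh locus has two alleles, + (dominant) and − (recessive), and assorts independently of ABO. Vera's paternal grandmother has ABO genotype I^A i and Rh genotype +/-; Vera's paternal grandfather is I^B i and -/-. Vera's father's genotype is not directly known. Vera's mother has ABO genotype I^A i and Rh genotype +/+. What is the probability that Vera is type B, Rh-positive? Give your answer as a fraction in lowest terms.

Vera's father's ABO genotype from I^A i × I^B i: 1/4 I^A I^B, 1/4 I^A i, 1/4 I^B i, 1/4 i i.
Crossing each possibility with the mother I^A i and summing P(type B): 1/4·1/4 + 1/4·0 + 1/4·1/4 + 1/4·0 = 1/8.
Similarly for Rh via the father's Rh distribution: P(Rh+) = 1.
Independent loci: 1/8 × 1 = 1/8.

1/8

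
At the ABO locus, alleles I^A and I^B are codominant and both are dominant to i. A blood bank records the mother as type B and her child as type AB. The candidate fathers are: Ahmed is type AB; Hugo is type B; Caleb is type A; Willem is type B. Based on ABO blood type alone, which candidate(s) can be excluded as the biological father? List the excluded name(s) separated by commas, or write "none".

Hugo, Willem

A candidate is excluded only if no genotype consistent with his phenotype could produce a type AB child with a type B mother.
Hugo (type B): no genotype consistent with that phenotype can produce a type-AB child with a type-B mother.
Willem (type B): no genotype consistent with that phenotype can produce a type-AB child with a type-B mother.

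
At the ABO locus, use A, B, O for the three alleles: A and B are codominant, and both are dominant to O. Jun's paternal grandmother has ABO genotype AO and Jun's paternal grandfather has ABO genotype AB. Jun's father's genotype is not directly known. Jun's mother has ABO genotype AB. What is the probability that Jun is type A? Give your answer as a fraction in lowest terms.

3/8

Jun's father's ABO genotype from AO × AB: 1/4 AA, 1/4 AB, 1/4 AO, 1/4 BO.
Crossing each possibility with the mother AB and summing P(type A): 1/4·1/2 + 1/4·1/4 + 1/4·1/2 + 1/4·1/4 = 3/8.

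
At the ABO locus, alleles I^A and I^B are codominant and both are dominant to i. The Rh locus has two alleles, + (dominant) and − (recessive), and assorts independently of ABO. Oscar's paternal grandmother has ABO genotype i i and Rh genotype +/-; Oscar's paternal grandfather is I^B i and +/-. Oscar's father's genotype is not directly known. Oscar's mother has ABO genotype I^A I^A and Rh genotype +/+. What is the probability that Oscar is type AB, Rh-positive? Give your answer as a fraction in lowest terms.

Oscar's father's ABO genotype from i i × I^B i: 1/2 I^B i, 1/2 i i.
Crossing each possibility with the mother I^A I^A and summing P(type AB): 1/2·1/2 + 1/2·0 = 1/4.
Similarly for Rh via the father's Rh distribution: P(Rh+) = 1.
Independent loci: 1/4 × 1 = 1/4.

1/4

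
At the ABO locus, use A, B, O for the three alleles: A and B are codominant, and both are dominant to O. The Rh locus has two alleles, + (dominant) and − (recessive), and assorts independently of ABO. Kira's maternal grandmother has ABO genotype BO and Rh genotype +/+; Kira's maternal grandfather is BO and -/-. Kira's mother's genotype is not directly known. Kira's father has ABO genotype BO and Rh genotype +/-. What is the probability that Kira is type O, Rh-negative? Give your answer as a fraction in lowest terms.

Kira's mother's ABO genotype from BO × BO: 1/4 BB, 1/2 BO, 1/4 OO.
Crossing each possibility with the father BO and summing P(type O): 1/4·0 + 1/2·1/4 + 1/4·1/2 = 1/4.
Similarly for Rh via the mother's Rh distribution: P(Rh-) = 1/4.
Independent loci: 1/4 × 1/4 = 1/16.

1/16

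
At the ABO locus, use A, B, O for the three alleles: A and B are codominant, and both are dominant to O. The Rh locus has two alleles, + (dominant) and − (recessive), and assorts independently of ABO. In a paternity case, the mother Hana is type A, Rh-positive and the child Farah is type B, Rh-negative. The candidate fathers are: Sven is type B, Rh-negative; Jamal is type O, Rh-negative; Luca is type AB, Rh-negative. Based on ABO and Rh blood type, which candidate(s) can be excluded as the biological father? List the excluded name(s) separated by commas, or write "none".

Jamal

A candidate is excluded only if no genotype consistent with his phenotype could produce a type B, Rh-negative child with a type A, Rh-positive mother.
Jamal (type O, Rh-): no genotype consistent with that phenotype can produce a type-B Rh- child with a type-A mother.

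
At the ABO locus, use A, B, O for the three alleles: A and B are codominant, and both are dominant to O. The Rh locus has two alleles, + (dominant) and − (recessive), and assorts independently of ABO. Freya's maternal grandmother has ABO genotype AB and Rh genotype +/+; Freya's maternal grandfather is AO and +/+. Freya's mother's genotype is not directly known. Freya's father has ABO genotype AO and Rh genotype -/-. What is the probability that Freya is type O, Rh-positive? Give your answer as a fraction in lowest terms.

Freya's mother's ABO genotype from AB × AO: 1/4 AA, 1/4 AB, 1/4 AO, 1/4 BO.
Crossing each possibility with the father AO and summing P(type O): 1/4·0 + 1/4·0 + 1/4·1/4 + 1/4·1/4 = 1/8.
Similarly for Rh via the mother's Rh distribution: P(Rh+) = 1.
Independent loci: 1/8 × 1 = 1/8.

1/8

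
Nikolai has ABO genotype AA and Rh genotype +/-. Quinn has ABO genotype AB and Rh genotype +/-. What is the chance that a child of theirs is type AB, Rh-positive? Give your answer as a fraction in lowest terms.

ABO cross AA × AB → offspring phenotypes: 1/2 A, 1/2 AB.
Rh cross +/- × +/- → 3/4 Rh+, 1/4 Rh-.
Independent loci: P(type AB, Rh-positive) = 1/2 × 3/4 = 3/8.

3/8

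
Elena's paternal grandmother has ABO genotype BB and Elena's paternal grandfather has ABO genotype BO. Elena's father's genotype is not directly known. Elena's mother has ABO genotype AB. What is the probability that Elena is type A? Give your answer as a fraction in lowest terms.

Elena's father's ABO genotype from BB × BO: 1/2 BB, 1/2 BO.
Crossing each possibility with the mother AB and summing P(type A): 1/2·0 + 1/2·1/4 = 1/8.

1/8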